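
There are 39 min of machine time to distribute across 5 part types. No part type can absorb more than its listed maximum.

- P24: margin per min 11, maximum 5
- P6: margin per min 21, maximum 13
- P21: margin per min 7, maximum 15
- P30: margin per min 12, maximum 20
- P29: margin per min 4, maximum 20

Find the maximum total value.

Order the part types by margin per min: P6 21 > P30 12 > P24 11 > P21 7 > P29 4.
Give P6 13 to hit its cap of 13 — 26 left.
P30 takes 20 to reach its cap of 20 — 6 left.
P24 takes 5 to reach its cap of 5 — 1 left.
P21 has room for 15 but only 1 remain, so it gets 1.
Total = 11×5 + 21×13 + 7×1 + 12×20 = 575.

575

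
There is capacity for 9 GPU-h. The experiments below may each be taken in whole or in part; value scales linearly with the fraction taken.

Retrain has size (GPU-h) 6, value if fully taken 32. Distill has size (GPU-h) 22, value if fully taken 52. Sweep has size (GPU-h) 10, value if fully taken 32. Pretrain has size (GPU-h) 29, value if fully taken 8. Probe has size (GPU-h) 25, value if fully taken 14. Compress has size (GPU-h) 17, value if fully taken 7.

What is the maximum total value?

Rank by value-to-size ratio: Retrain 32/6≈5.33, Sweep 32/10≈3.2, Distill 52/22≈2.36, Probe 14/25≈0.56, Compress 7/17≈0.412, Pretrain 8/29≈0.276.
Take all of Retrain (6 GPU-h, value 32) ; 3 GPU-h left.
3 GPU-h left: a 3/10 share of Sweep gives 32×3/10 = 9.6.
Total value = 41.6.

41.6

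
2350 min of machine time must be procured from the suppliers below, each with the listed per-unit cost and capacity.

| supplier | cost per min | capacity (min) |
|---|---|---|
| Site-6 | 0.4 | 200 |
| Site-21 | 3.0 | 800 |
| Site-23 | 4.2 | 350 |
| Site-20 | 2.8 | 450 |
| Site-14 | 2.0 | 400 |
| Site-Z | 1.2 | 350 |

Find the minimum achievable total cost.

5590

Use suppliers in increasing cost order.
Take 200 from Site-6 at 0.4 → need 2150 more.
Site-Z at 1.2: take all 350 min → 1800 still needed.
Site-14 at 2.0: take all 400 min → 1400 still needed.
Site-20 at 2.8: take all 450 min → 950 still needed.
Take 800 from Site-21 at 3.0 → need 150 more.
Take 150 from Site-23 at 4.2 to finish.
Cost = 200×0.4 + 350×1.2 + 400×2.0 + 450×2.8 + 800×3.0 + 150×4.2 = 5590.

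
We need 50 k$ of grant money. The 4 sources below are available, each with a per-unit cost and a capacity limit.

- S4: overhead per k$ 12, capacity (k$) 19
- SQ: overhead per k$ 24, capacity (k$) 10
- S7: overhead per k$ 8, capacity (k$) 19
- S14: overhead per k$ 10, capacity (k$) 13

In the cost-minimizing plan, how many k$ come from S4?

Fill from the cheapest source first.
S7 (8): use full 19 → 31 k$ to go.
S14 at 10: take all 13 k$ → 18 still needed.
S4 at 12: take 18 of its 19 → requirement met.
SQ: unused.

18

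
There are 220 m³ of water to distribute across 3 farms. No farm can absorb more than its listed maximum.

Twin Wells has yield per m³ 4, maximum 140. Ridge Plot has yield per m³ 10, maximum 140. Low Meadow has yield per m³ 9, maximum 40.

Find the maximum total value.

Order the farms by yield per m³: Ridge Plot 10 > Low Meadow 9 > Twin Wells 4.
Ridge Plot: +140 to 140 (cap) ; 80 left.
Give Low Meadow 40 to hit its cap of 40 ; 40 left.
Twin Wells has room for 140 but only 40 remain, so it gets 40.
Total = 4×40 + 10×140 + 9×40 = 1920.

1920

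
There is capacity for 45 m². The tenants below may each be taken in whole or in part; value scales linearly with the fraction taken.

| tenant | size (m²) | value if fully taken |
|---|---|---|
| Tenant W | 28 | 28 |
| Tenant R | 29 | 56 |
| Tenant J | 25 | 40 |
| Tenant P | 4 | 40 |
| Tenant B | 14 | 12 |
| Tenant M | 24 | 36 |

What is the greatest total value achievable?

115.2

Sort by value density: Tenant P 40/4≈10, Tenant R 56/29≈1.93, Tenant J 40/25≈1.6, Tenant M 36/24≈1.5, Tenant W 28/28≈1, Tenant B 12/14≈0.857.
Tenant P: take in full, 4 m² for value 40 → 41 left.
All 29 m² of Tenant R fit (value 56) → 12 remain.
Fill the last 12 m² with part of Tenant J: 12/25 of it earns 19.2.
Total value = 115.2.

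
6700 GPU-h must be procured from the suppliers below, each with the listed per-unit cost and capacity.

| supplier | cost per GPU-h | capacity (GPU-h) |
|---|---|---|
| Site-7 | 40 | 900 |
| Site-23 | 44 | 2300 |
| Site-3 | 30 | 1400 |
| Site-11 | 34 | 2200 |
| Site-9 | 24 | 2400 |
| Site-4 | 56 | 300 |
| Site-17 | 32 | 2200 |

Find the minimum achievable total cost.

Use suppliers in increasing cost order.
Site-9 (24): use full 2400 → 4300 GPU-h to go.
Take 1400 from Site-3 at 30 → need 2900 more.
Take 2200 from Site-17 at 32 → need 700 more.
Take 700 from Site-11 at 34 to finish.
Site-7, Site-23, Site-4: unused.
Cost = 2400×24 + 1400×30 + 2200×32 + 700×34 = 193800.

193800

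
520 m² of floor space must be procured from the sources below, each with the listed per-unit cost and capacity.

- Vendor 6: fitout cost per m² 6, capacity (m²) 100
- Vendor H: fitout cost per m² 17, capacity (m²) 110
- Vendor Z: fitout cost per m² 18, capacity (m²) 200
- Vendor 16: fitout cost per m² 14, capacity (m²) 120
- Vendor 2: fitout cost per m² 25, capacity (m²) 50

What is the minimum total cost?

Cheapest first:
Take 100 from Vendor 6 at 6 ; need 420 more.
Vendor 16 (14): use full 120 ; 300 m² to go.
Vendor H at 17: take all 110 m² ; 190 still needed.
Vendor Z at 18: take 190 of its 200 ; requirement met.
Vendor 2: unused.
Cost = 100×6 + 120×14 + 110×17 + 190×18 = 7570.

7570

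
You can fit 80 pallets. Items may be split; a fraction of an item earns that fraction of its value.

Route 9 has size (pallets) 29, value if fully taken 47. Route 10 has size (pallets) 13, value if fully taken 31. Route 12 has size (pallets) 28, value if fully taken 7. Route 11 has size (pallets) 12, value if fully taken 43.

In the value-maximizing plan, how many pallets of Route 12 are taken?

Best value per unit of size first: Route 11 43/12≈3.58, Route 10 31/13≈2.38, Route 9 47/29≈1.62, Route 12 7/28≈0.25.
Route 11: take in full, 12 pallets for value 43 → 68 left.
All 13 pallets of Route 10 fit (value 31) → 55 remain.
All 29 pallets of Route 9 fit (value 47) → 26 remain.
26 pallets left: a 26/28 share of Route 12 gives 7×26/28 = 6.5.

26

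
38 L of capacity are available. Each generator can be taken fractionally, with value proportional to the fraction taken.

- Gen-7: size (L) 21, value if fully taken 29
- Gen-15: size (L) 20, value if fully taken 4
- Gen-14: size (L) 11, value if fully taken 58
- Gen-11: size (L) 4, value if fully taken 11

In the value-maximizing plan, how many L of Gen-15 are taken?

2

Sort by value density: Gen-14 58/11≈5.27, Gen-11 11/4≈2.75, Gen-7 29/21≈1.38, Gen-15 4/20≈0.2.
Gen-14: take in full, 11 L for value 58 → 27 left.
Gen-11: take in full, 4 L for value 11 → 23 left.
Take all of Gen-7 (21 L, value 29) → 2 L left.
2 L left: a 2/20 share of Gen-15 gives 4×2/20 = 0.4.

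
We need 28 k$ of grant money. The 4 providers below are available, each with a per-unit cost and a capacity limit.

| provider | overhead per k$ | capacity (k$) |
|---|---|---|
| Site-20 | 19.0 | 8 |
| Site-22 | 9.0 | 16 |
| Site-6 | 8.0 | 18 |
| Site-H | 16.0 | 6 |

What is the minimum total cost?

Fill from the cheapest provider first.
Site-6 (8.0): use full 18 → 10 k$ to go.
Site-22 at 9.0: take 10 of its 16 → requirement met.
Site-H, Site-20: unused.
Cost = 18×8.0 + 10×9.0 = 234.

234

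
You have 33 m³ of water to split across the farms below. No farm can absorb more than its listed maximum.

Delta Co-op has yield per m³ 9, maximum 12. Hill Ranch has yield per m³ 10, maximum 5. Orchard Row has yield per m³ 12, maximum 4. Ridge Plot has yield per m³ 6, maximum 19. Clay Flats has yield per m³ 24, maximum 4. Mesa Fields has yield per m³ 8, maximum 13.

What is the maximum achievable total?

Highest yield per m³ first: Clay Flats 24 > Orchard Row 12 > Hill Ranch 10 > Delta Co-op 9 > Mesa Fields 8 > Ridge Plot 6.
Give Clay Flats 4 to hit its cap of 4 — 29 left.
Orchard Row takes 4 to reach its cap of 4 — 25 left.
Give Hill Ranch 5 to hit its cap of 5 — 20 left.
Give Delta Co-op 12 to hit its cap of 12 — 8 left.
Mesa Fields: +8 (room for 13) → 8. Pool exhausted.
Total = 9×12 + 10×5 + 12×4 + 24×4 + 8×8 = 366.

366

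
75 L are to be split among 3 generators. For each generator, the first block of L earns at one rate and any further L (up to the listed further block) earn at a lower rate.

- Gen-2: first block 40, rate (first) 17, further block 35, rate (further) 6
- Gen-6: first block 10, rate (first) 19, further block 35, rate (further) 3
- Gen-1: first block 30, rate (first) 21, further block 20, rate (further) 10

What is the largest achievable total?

Order all 6 blocks by rate: Gen-1/tier1 21 > Gen-6/tier1 19 > Gen-2/tier1 17 > Gen-1/tier2 10 > Gen-2/tier2 6 > Gen-6/tier2 3.
Gen-1/tier1 (21): +30 ; 45 left.
Fill Gen-6 tier1 block (10 at 19) ; 35 left.
Gen-2/tier1: +35 of 40 at 17; pool empty.
Total = 21×30 + 19×10 + 17×35 = 1415.

1415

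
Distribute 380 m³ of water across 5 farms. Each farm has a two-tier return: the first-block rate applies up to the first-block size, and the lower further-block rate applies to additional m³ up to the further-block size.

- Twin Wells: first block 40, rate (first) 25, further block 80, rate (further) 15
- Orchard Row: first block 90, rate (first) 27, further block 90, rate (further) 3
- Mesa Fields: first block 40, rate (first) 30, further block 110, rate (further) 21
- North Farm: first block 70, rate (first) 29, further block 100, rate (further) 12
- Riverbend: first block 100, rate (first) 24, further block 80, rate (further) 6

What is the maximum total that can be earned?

Treat each block as its own option and order by rate: Mesa Fields/T1 30 > North Farm/T1 29 > Orchard Row/T1 27 > Twin Wells/T1 25 > Riverbend/T1 24 > Mesa Fields/T2 21 > Twin Wells/T2 15 > North Farm/T2 12 > Riverbend/T2 6 > Orchard Row/T2 3.
Fill Mesa Fields T1 block (40 at 30) — 340 left.
North Farm T1 at 29: fill all 70 — 270 left.
Orchard Row T1 at 27: fill all 90 — 180 left.
Fill Twin Wells T1 block (40 at 25) — 140 left.
Riverbend/T1 (24): +100 — 40 left.
Mesa Fields T2 at 21: only 40 left, fill 40.
Total = 30×40 + 29×70 + 27×90 + 25×40 + 24×100 + 21×40 = 9900.

9900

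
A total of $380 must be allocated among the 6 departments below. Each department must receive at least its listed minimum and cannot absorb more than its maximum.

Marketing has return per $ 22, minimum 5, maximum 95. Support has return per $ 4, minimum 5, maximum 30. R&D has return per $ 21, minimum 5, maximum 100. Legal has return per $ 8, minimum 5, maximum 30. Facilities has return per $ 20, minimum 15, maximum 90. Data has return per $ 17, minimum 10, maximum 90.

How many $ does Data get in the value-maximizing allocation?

85

Meeting every minimum uses 5+5+5+5+15+10 = 45 $, leaving 335.
Order the departments by return per $: Marketing 22 > R&D 21 > Facilities 20 > Data 17 > Legal 8 > Support 4.
Marketing: +90 to 95 (cap) ; 245 left.
Give R&D 95 more to hit its cap of 100 ; 150 left.
Facilities takes 75 more to reach its cap of 90 ; 75 left.
Data has room for 80 more but only 75 remain, so it gets 85.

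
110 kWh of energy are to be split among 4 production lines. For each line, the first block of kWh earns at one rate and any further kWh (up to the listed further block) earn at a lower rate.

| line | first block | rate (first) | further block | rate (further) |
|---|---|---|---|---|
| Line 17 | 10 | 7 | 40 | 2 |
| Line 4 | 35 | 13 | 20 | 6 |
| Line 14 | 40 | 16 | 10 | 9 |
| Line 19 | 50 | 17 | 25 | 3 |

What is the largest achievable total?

1750

Rank every tier by rate: Line 19/first 17 > Line 14/first 16 > Line 4/first 13 > Line 14/second 9 > Line 17/first 7 > Line 4/second 6 > Line 19/second 3 > Line 17/second 2.
Line 19 first at 17: fill all 50 ; 60 left.
Line 14/first (16): +40 ; 20 left.
Line 4 first at 13: only 20 left, fill 20.
Total = 17×50 + 16×40 + 13×20 = 1750.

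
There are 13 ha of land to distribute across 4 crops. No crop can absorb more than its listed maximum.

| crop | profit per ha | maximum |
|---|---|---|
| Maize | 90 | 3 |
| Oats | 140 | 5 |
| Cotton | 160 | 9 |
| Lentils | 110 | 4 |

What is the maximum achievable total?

2000

Rank by profit per ha: Cotton 160 > Oats 140 > Lentils 110 > Maize 90.
Give Cotton 9 to hit its cap of 9 → 4 left.
Oats: +4 (room for 5) → 4. Pool exhausted.
Total = 140×4 + 160×9 = 2000.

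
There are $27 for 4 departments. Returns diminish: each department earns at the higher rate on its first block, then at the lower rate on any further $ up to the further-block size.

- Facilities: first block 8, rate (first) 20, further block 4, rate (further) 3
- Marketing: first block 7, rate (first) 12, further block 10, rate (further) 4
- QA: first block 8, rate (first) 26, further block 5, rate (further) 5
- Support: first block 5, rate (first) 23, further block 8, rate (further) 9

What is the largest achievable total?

Order all 8 blocks by rate: QA/T1 26 > Support/T1 23 > Facilities/T1 20 > Marketing/T1 12 > Support/T2 9 > QA/T2 5 > Marketing/T2 4 > Facilities/T2 3.
Fill QA T1 block (8 at 26) ; 19 left.
Support/T1 (23): +5 ; 14 left.
Facilities T1 at 20: fill all 8 ; 6 left.
Marketing/T1: +6 of 7 at 12; pool empty.
Total = 26×8 + 23×5 + 20×8 + 12×6 = 555.

555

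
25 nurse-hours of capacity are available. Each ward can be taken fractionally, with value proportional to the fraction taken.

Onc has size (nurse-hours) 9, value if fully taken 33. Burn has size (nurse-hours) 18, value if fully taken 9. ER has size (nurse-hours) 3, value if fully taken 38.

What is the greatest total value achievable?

77.5

Sort by value density: ER 38/3≈12.7, Onc 33/9≈3.67, Burn 9/18≈0.5.
ER: take in full, 3 nurse-hours for value 38 — 22 left.
Onc: take in full, 9 nurse-hours for value 33 — 13 left.
Only 13 nurse-hours remain; take 13/18 of Burn for value 9×13/18 = 6.5.
Total value = 77.5.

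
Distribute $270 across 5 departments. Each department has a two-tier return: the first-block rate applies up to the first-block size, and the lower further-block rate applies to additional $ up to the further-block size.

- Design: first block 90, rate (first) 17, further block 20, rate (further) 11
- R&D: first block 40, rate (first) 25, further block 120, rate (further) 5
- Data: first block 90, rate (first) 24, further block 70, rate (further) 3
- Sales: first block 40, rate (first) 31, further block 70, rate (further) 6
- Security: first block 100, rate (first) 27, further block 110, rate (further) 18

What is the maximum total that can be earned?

7100

Treat each block as its own option and order by rate: Sales/tier1 31 > Security/tier1 27 > R&D/tier1 25 > Data/tier1 24 > Security/tier2 18 > Design/tier1 17 > Design/tier2 11 > Sales/tier2 6 > R&D/tier2 5 > Data/tier2 3.
Fill Sales tier1 block (40 at 31) → 230 left.
Fill Security tier1 block (100 at 27) → 130 left.
Fill R&D tier1 block (40 at 25) → 90 left.
Data tier1 at 24: fill all 90 → 0 left.
Total = 31×40 + 27×100 + 25×40 + 24×90 = 7100.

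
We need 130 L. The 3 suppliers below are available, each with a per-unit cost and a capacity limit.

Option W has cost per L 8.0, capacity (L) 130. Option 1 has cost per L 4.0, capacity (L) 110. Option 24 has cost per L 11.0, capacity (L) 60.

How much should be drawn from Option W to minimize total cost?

Cheapest first:
Option 1 (4.0): use full 110 ; 20 L to go.
Option W (8.0): take the remaining 20 ; done.
Option 24: unused.

20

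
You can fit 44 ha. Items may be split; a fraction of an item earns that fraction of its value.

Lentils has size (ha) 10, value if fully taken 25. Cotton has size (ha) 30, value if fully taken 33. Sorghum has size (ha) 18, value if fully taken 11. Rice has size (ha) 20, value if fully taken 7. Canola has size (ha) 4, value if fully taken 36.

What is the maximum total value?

94

Rank by value-to-size ratio: Canola 36/4≈9, Lentils 25/10≈2.5, Cotton 33/30≈1.1, Sorghum 11/18≈0.611, Rice 7/20≈0.35.
Take all of Canola (4 ha, value 36) ; 40 ha left.
Lentils: take in full, 10 ha for value 25 ; 30 left.
All 30 ha of Cotton fit (value 33) ; 0 remain.
Total value = 94.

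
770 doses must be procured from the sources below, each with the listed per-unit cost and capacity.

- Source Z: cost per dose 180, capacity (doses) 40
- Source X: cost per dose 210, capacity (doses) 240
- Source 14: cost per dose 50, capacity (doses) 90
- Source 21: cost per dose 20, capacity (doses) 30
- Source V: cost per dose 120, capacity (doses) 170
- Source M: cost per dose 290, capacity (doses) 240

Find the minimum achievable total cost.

141100

Cheapest first:
Source 21 (20): use full 30 — 740 doses to go.
Source 14 (50): use full 90 — 650 doses to go.
Source V at 120: take all 170 doses — 480 still needed.
Source Z at 180: take all 40 doses — 440 still needed.
Source X (210): use full 240 — 200 doses to go.
Source M at 290: take 200 of its 240 — requirement met.
Cost = 30×20 + 90×50 + 170×120 + 40×180 + 240×210 + 200×290 = 141100.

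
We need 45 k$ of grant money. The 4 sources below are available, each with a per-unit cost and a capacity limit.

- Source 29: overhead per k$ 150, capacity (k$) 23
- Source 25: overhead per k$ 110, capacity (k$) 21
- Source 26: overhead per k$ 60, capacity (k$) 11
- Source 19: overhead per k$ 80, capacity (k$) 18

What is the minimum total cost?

Cheapest first:
Source 26 (60): use full 11 — 34 k$ to go.
Source 19 (80): use full 18 — 16 k$ to go.
Take 16 from Source 25 at 110 to finish.
Source 29: unused.
Cost = 11×60 + 18×80 + 16×110 = 3860.

3860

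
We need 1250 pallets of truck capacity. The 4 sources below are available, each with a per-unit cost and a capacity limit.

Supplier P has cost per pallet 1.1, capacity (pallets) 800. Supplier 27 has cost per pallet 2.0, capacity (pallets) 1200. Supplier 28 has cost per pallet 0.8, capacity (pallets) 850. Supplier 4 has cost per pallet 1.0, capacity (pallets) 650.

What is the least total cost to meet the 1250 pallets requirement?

Cheapest first:
Supplier 28 (0.8): use full 850 — 400 pallets to go.
Take 400 from Supplier 4 at 1.0 to finish.
Supplier P, Supplier 27: unused.
Cost = 850×0.8 + 400×1.0 = 1080.

1080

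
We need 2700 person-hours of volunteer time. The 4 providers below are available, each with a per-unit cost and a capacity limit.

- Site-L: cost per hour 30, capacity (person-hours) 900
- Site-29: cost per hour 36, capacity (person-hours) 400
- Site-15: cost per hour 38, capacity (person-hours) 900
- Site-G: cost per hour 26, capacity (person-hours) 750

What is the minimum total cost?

Fill from the cheapest provider first.
Site-G at 26: take all 750 person-hours ; 1950 still needed.
Site-L (30): use full 900 ; 1050 person-hours to go.
Site-29 at 36: take all 400 person-hours ; 650 still needed.
Site-15 at 38: take 650 of its 900 ; requirement met.
Cost = 750×26 + 900×30 + 400×36 + 650×38 = 85600.

85600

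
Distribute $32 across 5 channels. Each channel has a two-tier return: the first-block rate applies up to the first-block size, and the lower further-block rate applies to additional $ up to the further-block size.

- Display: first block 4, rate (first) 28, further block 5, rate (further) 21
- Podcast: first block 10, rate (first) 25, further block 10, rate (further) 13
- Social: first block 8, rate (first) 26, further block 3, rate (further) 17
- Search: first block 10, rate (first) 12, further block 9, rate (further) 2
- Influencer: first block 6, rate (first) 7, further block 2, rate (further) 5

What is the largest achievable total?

752

Order all 10 blocks by rate: Display/T1 28 > Social/T1 26 > Podcast/T1 25 > Display/T2 21 > Social/T2 17 > Podcast/T2 13 > Search/T1 12 > Influencer/T1 7 > Influencer/T2 5 > Search/T2 2.
Fill Display T1 block (4 at 28) — 28 left.
Social T1 at 26: fill all 8 — 20 left.
Fill Podcast T1 block (10 at 25) — 10 left.
Display T2 at 21: fill all 5 — 5 left.
Social T2 at 17: fill all 3 — 2 left.
Podcast T2 at 13: only 2 left, fill 2.
Total = 28×4 + 26×8 + 25×10 + 21×5 + 17×3 + 13×2 = 752.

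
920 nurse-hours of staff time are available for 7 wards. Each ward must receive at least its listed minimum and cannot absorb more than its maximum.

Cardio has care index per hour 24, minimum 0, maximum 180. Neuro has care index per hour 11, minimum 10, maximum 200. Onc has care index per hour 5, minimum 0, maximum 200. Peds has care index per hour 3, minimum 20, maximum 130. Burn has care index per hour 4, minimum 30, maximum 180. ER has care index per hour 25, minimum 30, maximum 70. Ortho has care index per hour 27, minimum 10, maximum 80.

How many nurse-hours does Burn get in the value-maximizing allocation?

Meeting every minimum uses 0+10+0+20+30+30+10 = 100 nurse-hours, leaving 820.
Rank by care index per hour: Ortho 27 > ER 25 > Cardio 24 > Neuro 11 > Onc 5 > Burn 4 > Peds 3.
Give Ortho 70 more to hit its cap of 80 ; 750 left.
ER takes 40 more to reach its cap of 70 ; 710 left.
Cardio takes 180 more to reach its cap of 180 ; 530 left.
Give Neuro 190 more to hit its cap of 200 ; 340 left.
Onc: +200 to 200 (cap) ; 140 left.
Only 140 left; Burn takes them to reach 170.

170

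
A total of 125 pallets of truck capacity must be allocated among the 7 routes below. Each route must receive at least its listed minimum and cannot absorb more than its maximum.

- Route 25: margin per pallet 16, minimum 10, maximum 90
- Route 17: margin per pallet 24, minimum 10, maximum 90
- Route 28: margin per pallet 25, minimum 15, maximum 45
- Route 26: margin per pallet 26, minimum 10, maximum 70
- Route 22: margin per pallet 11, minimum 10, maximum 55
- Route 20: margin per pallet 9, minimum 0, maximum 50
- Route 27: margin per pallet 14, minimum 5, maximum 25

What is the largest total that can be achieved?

2900

Meeting every minimum uses 10+10+15+10+10+0+5 = 60 pallets, leaving 65.
Rank by margin per pallet: Route 26 26 > Route 28 25 > Route 17 24 > Route 25 16 > Route 27 14 > Route 22 11 > Route 20 9.
Route 26 takes 60 more to reach its cap of 70 → 5 left.
Route 28: +5 (room for 30) → 20. Pool exhausted.
Total = 16×10 + 24×10 + 25×20 + 26×70 + 11×10 + 14×5 = 2900.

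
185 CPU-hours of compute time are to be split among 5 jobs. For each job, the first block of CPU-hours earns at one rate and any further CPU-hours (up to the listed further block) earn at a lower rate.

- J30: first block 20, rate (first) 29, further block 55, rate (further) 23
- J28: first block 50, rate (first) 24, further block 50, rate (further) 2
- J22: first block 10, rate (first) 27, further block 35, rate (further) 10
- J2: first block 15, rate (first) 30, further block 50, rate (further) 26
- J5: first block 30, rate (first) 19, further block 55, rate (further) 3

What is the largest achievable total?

4720

Order all 10 blocks by rate: J2/T1 30 > J30/T1 29 > J22/T1 27 > J2/T2 26 > J28/T1 24 > J30/T2 23 > J5/T1 19 > J22/T2 10 > J5/T2 3 > J28/T2 2.
Fill J2 T1 block (15 at 30) → 170 left.
Fill J30 T1 block (20 at 29) → 150 left.
J22/T1 (27): +10 → 140 left.
J2/T2 (26): +50 → 90 left.
Fill J28 T1 block (50 at 24) → 40 left.
40 remain; put them into J30 T2 at 23.
Total = 30×15 + 29×20 + 27×10 + 26×50 + 24×50 + 23×40 = 4720.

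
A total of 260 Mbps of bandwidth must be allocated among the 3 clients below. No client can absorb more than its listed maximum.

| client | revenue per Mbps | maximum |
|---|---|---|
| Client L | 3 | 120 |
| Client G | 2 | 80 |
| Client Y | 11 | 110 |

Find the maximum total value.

1630

Rank by revenue per Mbps: Client Y 11 > Client L 3 > Client G 2.
Give Client Y 110 to hit its cap of 110 ; 150 left.
Client L: +120 to 120 (cap) ; 30 left.
Client G has room for 80 but only 30 remain, so it gets 30.
Total = 3×120 + 2×30 + 11×110 = 1630.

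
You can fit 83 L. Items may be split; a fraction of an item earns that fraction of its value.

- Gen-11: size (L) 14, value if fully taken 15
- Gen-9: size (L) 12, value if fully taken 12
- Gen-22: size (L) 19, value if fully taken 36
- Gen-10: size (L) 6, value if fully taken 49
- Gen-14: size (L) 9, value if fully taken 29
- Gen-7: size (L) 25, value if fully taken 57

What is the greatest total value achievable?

196

Rank by value-to-size ratio: Gen-10 49/6≈8.17, Gen-14 29/9≈3.22, Gen-7 57/25≈2.28, Gen-22 36/19≈1.89, Gen-11 15/14≈1.07, Gen-9 12/12≈1.
All 6 L of Gen-10 fit (value 49) → 77 remain.
Gen-14: take in full, 9 L for value 29 → 68 left.
Take all of Gen-7 (25 L, value 57) → 43 L left.
Take all of Gen-22 (19 L, value 36) → 24 L left.
Take all of Gen-11 (14 L, value 15) → 10 L left.
Only 10 L remain; take 10/12 of Gen-9 for value 12×10/12 = 10.
Total value = 196.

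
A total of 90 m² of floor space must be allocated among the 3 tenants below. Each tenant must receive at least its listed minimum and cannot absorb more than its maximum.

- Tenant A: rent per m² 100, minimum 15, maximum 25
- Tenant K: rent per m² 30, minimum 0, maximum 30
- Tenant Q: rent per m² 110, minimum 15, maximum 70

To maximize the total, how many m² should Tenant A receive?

20

Meeting every minimum uses 15+0+15 = 30 m², leaving 60.
Order the tenants by rent per m²: Tenant Q 110 > Tenant A 100 > Tenant K 30.
Tenant Q takes 55 more to reach its cap of 70 → 5 left.
Tenant A has room for 10 more but only 5 remain, so it gets 20.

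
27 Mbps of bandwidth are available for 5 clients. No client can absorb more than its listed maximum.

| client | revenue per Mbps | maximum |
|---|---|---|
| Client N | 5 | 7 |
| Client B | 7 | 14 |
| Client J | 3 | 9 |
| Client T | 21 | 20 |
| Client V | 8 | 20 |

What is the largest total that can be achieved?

476

Rank by revenue per Mbps: Client T 21 > Client V 8 > Client B 7 > Client N 5 > Client J 3.
Client T: +20 to 20 (cap) — 7 left.
Client V has room for 20 but only 7 remain, so it gets 7.
Total = 21×20 + 8×7 = 476.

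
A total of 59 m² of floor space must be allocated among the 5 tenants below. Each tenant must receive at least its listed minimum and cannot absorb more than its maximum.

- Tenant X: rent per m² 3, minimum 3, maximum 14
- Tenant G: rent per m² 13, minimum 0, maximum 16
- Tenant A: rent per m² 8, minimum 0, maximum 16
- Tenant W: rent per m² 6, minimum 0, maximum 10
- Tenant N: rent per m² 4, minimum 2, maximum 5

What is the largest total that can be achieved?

Meeting every minimum uses 3+0+0+0+2 = 5 m², leaving 54.
Rank by rent per m²: Tenant G 13 > Tenant A 8 > Tenant W 6 > Tenant N 4 > Tenant X 3.
Give Tenant G 16 more to hit its cap of 16 ; 38 left.
Tenant A: +16 to 16 (cap) ; 22 left.
Tenant W: +10 to 10 (cap) ; 12 left.
Tenant N takes 3 more to reach its cap of 5 ; 9 left.
Tenant X: +9 (room for 11) → 12. Pool exhausted.
Total = 3×12 + 13×16 + 8×16 + 6×10 + 4×5 = 452.

452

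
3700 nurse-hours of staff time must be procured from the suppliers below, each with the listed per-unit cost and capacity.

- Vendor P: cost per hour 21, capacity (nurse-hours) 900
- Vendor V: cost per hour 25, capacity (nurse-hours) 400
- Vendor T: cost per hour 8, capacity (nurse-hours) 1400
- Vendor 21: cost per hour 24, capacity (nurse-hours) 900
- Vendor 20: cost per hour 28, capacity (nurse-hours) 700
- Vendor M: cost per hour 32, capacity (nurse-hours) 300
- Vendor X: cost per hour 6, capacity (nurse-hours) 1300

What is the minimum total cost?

Fill from the cheapest supplier first.
Vendor X at 6: take all 1300 nurse-hours ; 2400 still needed.
Take 1400 from Vendor T at 8 ; need 1000 more.
Vendor P (21): use full 900 ; 100 nurse-hours to go.
Vendor 21 (24): take the remaining 100 ; done.
Vendor V, Vendor 20, Vendor M: unused.
Cost = 1300×6 + 1400×8 + 900×21 + 100×24 = 40300.

40300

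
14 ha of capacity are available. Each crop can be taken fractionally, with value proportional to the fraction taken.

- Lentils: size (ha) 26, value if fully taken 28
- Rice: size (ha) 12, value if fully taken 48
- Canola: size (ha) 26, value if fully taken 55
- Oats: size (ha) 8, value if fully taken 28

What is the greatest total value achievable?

Rank by value-to-size ratio: Rice 48/12≈4, Oats 28/8≈3.5, Canola 55/26≈2.12, Lentils 28/26≈1.08.
Take all of Rice (12 ha, value 48) — 2 ha left.
Fill the last 2 ha with part of Oats: 2/8 of it earns 7.
Total value = 55.

55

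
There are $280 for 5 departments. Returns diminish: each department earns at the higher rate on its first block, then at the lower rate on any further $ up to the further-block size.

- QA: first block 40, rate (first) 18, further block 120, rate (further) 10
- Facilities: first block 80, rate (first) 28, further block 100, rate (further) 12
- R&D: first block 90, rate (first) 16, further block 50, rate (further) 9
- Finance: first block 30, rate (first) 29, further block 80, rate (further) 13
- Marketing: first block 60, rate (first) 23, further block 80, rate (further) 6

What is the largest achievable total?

6330

Treat each block as its own option and order by rate: Finance/tier1 29 > Facilities/tier1 28 > Marketing/tier1 23 > QA/tier1 18 > R&D/tier1 16 > Finance/tier2 13 > Facilities/tier2 12 > QA/tier2 10 > R&D/tier2 9 > Marketing/tier2 6.
Fill Finance tier1 block (30 at 29) — 250 left.
Facilities/tier1 (28): +80 — 170 left.
Marketing/tier1 (23): +60 — 110 left.
QA tier1 at 18: fill all 40 — 70 left.
R&D tier1 at 16: only 70 left, fill 70.
Total = 29×30 + 28×80 + 23×60 + 18×40 + 16×70 = 6330.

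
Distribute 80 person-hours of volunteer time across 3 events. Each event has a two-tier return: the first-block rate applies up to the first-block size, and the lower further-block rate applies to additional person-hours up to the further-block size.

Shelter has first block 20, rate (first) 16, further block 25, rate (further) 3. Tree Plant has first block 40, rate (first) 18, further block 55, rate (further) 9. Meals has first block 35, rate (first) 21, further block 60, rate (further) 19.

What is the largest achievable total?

Treat each block as its own option and order by rate: Meals/T1 21 > Meals/T2 19 > Tree Plant/T1 18 > Shelter/T1 16 > Tree Plant/T2 9 > Shelter/T2 3.
Meals/T1 (21): +35 — 45 left.
45 remain; put them into Meals T2 at 19.
Total = 21×35 + 19×45 = 1590.

1590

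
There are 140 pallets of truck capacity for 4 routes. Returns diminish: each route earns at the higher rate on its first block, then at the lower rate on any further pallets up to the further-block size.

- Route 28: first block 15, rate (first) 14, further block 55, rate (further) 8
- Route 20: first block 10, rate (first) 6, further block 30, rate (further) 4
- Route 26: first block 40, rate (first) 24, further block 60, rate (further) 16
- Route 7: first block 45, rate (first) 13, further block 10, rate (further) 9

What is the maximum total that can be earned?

2455

Treat each block as its own option and order by rate: Route 26/first 24 > Route 26/second 16 > Route 28/first 14 > Route 7/first 13 > Route 7/second 9 > Route 28/second 8 > Route 20/first 6 > Route 20/second 4.
Fill Route 26 first block (40 at 24) — 100 left.
Route 26 second at 16: fill all 60 — 40 left.
Fill Route 28 first block (15 at 14) — 25 left.
Route 7 first at 13: only 25 left, fill 25.
Total = 24×40 + 16×60 + 14×15 + 13×25 = 2455.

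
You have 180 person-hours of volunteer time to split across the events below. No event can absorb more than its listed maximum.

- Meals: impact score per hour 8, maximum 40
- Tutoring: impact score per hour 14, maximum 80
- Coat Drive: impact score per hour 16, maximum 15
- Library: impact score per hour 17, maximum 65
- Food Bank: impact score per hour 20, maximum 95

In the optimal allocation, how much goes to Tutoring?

5

Highest impact score per hour first: Food Bank 20 > Library 17 > Coat Drive 16 > Tutoring 14 > Meals 8.
Food Bank: +95 to 95 (cap) — 85 left.
Library: +65 to 65 (cap) — 20 left.
Coat Drive takes 15 to reach its cap of 15 — 5 left.
Tutoring has room for 80 but only 5 remain, so it gets 5.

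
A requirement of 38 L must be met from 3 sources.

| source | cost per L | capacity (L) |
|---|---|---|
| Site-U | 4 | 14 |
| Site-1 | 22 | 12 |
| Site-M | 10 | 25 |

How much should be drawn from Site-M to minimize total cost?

24

Use sources in increasing cost order.
Site-U at 4: take all 14 L ; 24 still needed.
Site-M (10): take the remaining 24 ; done.
Site-1: unused.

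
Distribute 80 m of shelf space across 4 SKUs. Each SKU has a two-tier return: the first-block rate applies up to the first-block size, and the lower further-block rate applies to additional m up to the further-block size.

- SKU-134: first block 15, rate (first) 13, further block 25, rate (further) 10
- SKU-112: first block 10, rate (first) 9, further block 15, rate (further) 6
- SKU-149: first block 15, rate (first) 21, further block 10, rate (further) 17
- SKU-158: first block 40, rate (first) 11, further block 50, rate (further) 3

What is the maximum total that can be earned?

Treat each block as its own option and order by rate: SKU-149/tier1 21 > SKU-149/tier2 17 > SKU-134/tier1 13 > SKU-158/tier1 11 > SKU-134/tier2 10 > SKU-112/tier1 9 > SKU-112/tier2 6 > SKU-158/tier2 3.
SKU-149 tier1 at 21: fill all 15 — 65 left.
SKU-149/tier2 (17): +10 — 55 left.
SKU-134 tier1 at 13: fill all 15 — 40 left.
SKU-158/tier1 (11): +40 — 0 left.
Total = 21×15 + 17×10 + 13×15 + 11×40 = 1120.

1120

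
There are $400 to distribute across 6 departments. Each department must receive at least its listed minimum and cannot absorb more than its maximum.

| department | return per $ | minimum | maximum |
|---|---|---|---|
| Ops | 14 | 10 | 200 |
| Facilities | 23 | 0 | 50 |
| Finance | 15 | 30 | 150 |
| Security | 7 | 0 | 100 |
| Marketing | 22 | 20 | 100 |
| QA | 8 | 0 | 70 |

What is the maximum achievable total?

7000

Meeting every minimum uses 10+0+30+0+20+0 = 60 $, leaving 340.
Highest return per $ first: Facilities 23 > Marketing 22 > Finance 15 > Ops 14 > QA 8 > Security 7.
Facilities takes 50 more to reach its cap of 50 — 290 left.
Give Marketing 80 more to hit its cap of 100 — 210 left.
Finance: +120 to 150 (cap) — 90 left.
Ops has room for 190 more but only 90 remain, so it gets 100.
Total = 14×100 + 23×50 + 15×150 + 22×100 = 7000.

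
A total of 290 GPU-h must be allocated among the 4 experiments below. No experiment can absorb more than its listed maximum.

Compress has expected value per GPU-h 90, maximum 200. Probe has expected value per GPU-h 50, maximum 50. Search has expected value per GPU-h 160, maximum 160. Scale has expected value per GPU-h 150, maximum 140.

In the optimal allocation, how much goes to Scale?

Rank by expected value per GPU-h: Search 160 > Scale 150 > Compress 90 > Probe 50.
Search: +160 to 160 (cap) — 130 left.
Only 130 left; Scale takes them to reach 130.

130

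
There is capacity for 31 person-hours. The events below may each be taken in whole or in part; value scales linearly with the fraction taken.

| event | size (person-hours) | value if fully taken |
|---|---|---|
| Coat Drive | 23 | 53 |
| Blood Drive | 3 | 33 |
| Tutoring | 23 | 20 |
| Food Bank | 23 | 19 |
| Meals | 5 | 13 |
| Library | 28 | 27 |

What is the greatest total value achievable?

Rank by value-to-size ratio: Blood Drive 33/3≈11, Meals 13/5≈2.6, Coat Drive 53/23≈2.3, Library 27/28≈0.964, Tutoring 20/23≈0.87, Food Bank 19/23≈0.826.
Take all of Blood Drive (3 person-hours, value 33) ; 28 person-hours left.
Meals: take in full, 5 person-hours for value 13 ; 23 left.
Coat Drive: take in full, 23 person-hours for value 53 ; 0 left.
Total value = 99.

99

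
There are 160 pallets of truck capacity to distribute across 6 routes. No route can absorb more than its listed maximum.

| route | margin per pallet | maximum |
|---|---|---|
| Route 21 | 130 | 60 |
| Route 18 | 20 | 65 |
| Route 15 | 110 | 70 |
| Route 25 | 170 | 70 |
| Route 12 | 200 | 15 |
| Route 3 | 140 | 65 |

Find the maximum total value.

Highest margin per pallet first: Route 12 200 > Route 25 170 > Route 3 140 > Route 21 130 > Route 15 110 > Route 18 20.
Route 12 takes 15 to reach its cap of 15 → 145 left.
Route 25 takes 70 to reach its cap of 70 → 75 left.
Route 3 takes 65 to reach its cap of 65 → 10 left.
Route 21: +10 (room for 60) → 10. Pool exhausted.
Total = 130×10 + 170×70 + 200×15 + 140×65 = 25300.

25300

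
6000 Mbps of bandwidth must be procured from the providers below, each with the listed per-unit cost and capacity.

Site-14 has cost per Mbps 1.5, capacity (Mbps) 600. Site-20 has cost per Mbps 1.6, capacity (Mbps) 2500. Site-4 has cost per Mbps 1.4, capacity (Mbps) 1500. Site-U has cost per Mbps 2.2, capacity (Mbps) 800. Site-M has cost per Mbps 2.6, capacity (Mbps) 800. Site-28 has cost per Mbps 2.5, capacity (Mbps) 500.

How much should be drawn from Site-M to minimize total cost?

Fill from the cheapest provider first.
Site-4 (1.4): use full 1500 — 4500 Mbps to go.
Site-14 (1.5): use full 600 — 3900 Mbps to go.
Site-20 (1.6): use full 2500 — 1400 Mbps to go.
Take 800 from Site-U at 2.2 — need 600 more.
Site-28 (2.5): use full 500 — 100 Mbps to go.
Take 100 from Site-M at 2.6 to finish.

100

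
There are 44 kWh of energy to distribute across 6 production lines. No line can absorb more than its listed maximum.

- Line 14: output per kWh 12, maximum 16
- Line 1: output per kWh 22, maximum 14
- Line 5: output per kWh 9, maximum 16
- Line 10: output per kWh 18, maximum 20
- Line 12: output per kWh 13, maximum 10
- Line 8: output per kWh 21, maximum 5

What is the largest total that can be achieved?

838

Highest output per kWh first: Line 1 22 > Line 8 21 > Line 10 18 > Line 12 13 > Line 14 12 > Line 5 9.
Line 1 takes 14 to reach its cap of 14 ; 30 left.
Give Line 8 5 to hit its cap of 5 ; 25 left.
Line 10 takes 20 to reach its cap of 20 ; 5 left.
Only 5 left; Line 12 takes them to reach 5.
Total = 22×14 + 18×20 + 13×5 + 21×5 = 838.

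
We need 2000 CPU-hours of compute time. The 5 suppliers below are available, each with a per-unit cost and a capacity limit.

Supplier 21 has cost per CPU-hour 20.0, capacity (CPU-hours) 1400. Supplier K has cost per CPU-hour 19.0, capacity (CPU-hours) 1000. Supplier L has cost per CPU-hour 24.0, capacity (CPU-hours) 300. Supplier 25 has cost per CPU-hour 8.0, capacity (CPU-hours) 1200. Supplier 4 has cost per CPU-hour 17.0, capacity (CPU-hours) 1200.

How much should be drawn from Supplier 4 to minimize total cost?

800

Cheapest first:
Take 1200 from Supplier 25 at 8.0 — need 800 more.
Supplier 4 at 17.0: take 800 of its 1200 — requirement met.
Supplier K, Supplier 21, Supplier L: unused.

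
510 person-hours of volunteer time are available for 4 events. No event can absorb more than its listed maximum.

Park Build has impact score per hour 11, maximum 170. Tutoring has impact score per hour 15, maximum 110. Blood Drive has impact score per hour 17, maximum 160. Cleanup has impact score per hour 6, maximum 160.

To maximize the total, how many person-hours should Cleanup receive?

Rank by impact score per hour: Blood Drive 17 > Tutoring 15 > Park Build 11 > Cleanup 6.
Blood Drive takes 160 to reach its cap of 160 → 350 left.
Tutoring takes 110 to reach its cap of 110 → 240 left.
Park Build takes 170 to reach its cap of 170 → 70 left.
Cleanup: +70 (room for 160) → 70. Pool exhausted.

70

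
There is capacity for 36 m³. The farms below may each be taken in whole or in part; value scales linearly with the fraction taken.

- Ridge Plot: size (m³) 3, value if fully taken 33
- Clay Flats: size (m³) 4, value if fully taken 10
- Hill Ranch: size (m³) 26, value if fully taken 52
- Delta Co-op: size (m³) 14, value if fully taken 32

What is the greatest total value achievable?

Sort by value density: Ridge Plot 33/3≈11, Clay Flats 10/4≈2.5, Delta Co-op 32/14≈2.29, Hill Ranch 52/26≈2.
Ridge Plot: take in full, 3 m³ for value 33 → 33 left.
All 4 m³ of Clay Flats fit (value 10) → 29 remain.
Take all of Delta Co-op (14 m³, value 32) → 15 m³ left.
Only 15 m³ remain; take 15/26 of Hill Ranch for value 52×15/26 = 30.
Total value = 105.

105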